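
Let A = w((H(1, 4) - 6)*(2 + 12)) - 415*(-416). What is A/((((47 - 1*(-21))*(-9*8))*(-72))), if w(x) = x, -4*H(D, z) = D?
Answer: 38345/78336 ≈ 0.48949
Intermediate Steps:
H(D, z) = -D/4
A = 345105/2 (A = (-¼*1 - 6)*(2 + 12) - 415*(-416) = (-¼ - 6)*14 + 172640 = -25/4*14 + 172640 = -175/2 + 172640 = 345105/2 ≈ 1.7255e+5)
A/((((47 - 1*(-21))*(-9*8))*(-72))) = 345105/(2*((((47 - 1*(-21))*(-9*8))*(-72)))) = 345105/(2*((((47 + 21)*(-72))*(-72)))) = 345105/(2*(((68*(-72))*(-72)))) = 345105/(2*((-4896*(-72)))) = (345105/2)/352512 = (345105/2)*(1/352512) = 38345/78336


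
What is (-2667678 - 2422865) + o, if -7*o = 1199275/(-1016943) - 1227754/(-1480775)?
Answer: -53659649415387053722/10541046395775 ≈ -5.0905e+6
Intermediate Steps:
o = 527300602103/10541046395775 (o = -(1199275/(-1016943) - 1227754/(-1480775))/7 = -(1199275*(-1/1016943) - 1227754*(-1/1480775))/7 = -(-1199275/1016943 + 1227754/1480775)/7 = -⅐*(-527300602103/1505863770825) = 527300602103/10541046395775 ≈ 0.050024)
(-2667678 - 2422865) + o = (-2667678 - 2422865) + 527300602103/10541046395775 = -5090543 + 527300602103/10541046395775 = -53659649415387053722/10541046395775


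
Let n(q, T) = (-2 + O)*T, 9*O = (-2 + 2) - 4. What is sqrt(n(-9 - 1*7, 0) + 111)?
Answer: sqrt(111) ≈ 10.536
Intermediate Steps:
O = -4/9 (O = ((-2 + 2) - 4)/9 = (0 - 4)/9 = (1/9)*(-4) = -4/9 ≈ -0.44444)
n(q, T) = -22*T/9 (n(q, T) = (-2 - 4/9)*T = -22*T/9)
sqrt(n(-9 - 1*7, 0) + 111) = sqrt(-22/9*0 + 111) = sqrt(0 + 111) = sqrt(111)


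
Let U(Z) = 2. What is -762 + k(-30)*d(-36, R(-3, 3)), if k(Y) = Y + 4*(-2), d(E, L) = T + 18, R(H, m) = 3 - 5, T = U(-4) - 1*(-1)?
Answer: -1560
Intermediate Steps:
T = 3 (T = 2 - 1*(-1) = 2 + 1 = 3)
R(H, m) = -2
d(E, L) = 21 (d(E, L) = 3 + 18 = 21)
k(Y) = -8 + Y (k(Y) = Y - 8 = -8 + Y)
-762 + k(-30)*d(-36, R(-3, 3)) = -762 + (-8 - 30)*21 = -762 - 38*21 = -762 - 798 = -1560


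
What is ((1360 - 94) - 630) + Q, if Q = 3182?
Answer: 3818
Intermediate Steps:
((1360 - 94) - 630) + Q = ((1360 - 94) - 630) + 3182 = (1266 - 630) + 3182 = 636 + 3182 = 3818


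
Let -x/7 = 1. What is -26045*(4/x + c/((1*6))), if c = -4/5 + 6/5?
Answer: 276077/21 ≈ 13147.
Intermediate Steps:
c = 2/5 (c = -4*1/5 + 6*(1/5) = -4/5 + 6/5 = 2/5 ≈ 0.40000)
x = -7 (x = -7*1 = -7)
-26045*(4/x + c/((1*6))) = -26045*(4/(-7) + 2/(5*((1*6)))) = -26045*(4*(-1/7) + (2/5)/6) = -26045*(-4/7 + (2/5)*(1/6)) = -26045*(-4/7 + 1/15) = -26045*(-53/105) = 276077/21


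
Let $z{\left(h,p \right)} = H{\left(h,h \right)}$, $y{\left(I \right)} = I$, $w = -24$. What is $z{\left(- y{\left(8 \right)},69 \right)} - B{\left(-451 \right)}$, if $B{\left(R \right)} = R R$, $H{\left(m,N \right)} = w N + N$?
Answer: $-203217$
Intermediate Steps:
$H{\left(m,N \right)} = - 23 N$ ($H{\left(m,N \right)} = - 24 N + N = - 23 N$)
$z{\left(h,p \right)} = - 23 h$
$B{\left(R \right)} = R^{2}$
$z{\left(- y{\left(8 \right)},69 \right)} - B{\left(-451 \right)} = - 23 \left(\left(-1\right) 8\right) - \left(-451\right)^{2} = \left(-23\right) \left(-8\right) - 203401 = 184 - 203401 = -203217$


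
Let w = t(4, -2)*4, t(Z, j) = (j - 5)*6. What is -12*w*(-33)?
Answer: -66528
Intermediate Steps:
t(Z, j) = -30 + 6*j (t(Z, j) = (-5 + j)*6 = -30 + 6*j)
w = -168 (w = (-30 + 6*(-2))*4 = (-30 - 12)*4 = -42*4 = -168)
-12*w*(-33) = -12*(-168)*(-33) = 2016*(-33) = -66528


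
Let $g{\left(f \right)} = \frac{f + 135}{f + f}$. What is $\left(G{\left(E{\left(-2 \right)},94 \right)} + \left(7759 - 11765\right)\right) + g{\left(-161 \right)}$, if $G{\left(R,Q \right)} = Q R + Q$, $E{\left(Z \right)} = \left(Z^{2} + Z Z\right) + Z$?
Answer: $- \frac{539015}{161} \approx -3347.9$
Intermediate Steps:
$E{\left(Z \right)} = Z + 2 Z^{2}$ ($E{\left(Z \right)} = \left(Z^{2} + Z^{2}\right) + Z = 2 Z^{2} + Z = Z + 2 Z^{2}$)
$G{\left(R,Q \right)} = Q + Q R$
$g{\left(f \right)} = \frac{135 + f}{2 f}$
$\left(G{\left(E{\left(-2 \right)},94 \right)} + \left(7759 - 11765\right)\right) + g{\left(-161 \right)} = \left(94 \left(1 - 2 \left(1 + 2 \left(-2\right)\right)\right) + \left(7759 - 11765\right)\right) + \frac{135 - 161}{2 \left(-161\right)} = \left(94 \left(1 - 2 \left(1 - 4\right)\right) - 4006\right) + \frac{1}{2} \left(- \frac{1}{161}\right) \left(-26\right) = \left(94 \left(1 - -6\right) - 4006\right) + \frac{13}{161} = \left(94 \left(1 + 6\right) - 4006\right) + \frac{13}{161} = \left(94 \cdot 7 - 4006\right) + \frac{13}{161} = \left(658 - 4006\right) + \frac{13}{161} = -3348 + \frac{13}{161} = - \frac{539015}{161}$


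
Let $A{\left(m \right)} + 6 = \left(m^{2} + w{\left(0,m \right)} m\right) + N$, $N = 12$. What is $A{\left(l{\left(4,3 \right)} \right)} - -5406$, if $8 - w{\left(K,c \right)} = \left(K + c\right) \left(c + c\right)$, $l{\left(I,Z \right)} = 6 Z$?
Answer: $-5784$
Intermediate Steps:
$w{\left(K,c \right)} = 8 - 2 c \left(K + c\right)$ ($w{\left(K,c \right)} = 8 - \left(K + c\right) \left(c + c\right) = 8 - \left(K + c\right) 2 c = 8 - 2 c \left(K + c\right)$)
$A{\left(m \right)} = 6 + m^{2} + m \left(8 - 2 m^{2}\right)$ ($A{\left(m \right)} = -6 + \left(\left(m^{2} + \left(8 - 2 m^{2} - 0 m\right) m\right) + 12\right) = -6 + \left(\left(m^{2} + \left(8 - 2 m^{2} + 0\right) m\right) + 12\right) = -6 + \left(\left(m^{2} + \left(8 - 2 m^{2}\right) m\right) + 12\right) = -6 + \left(\left(m^{2} + m \left(8 - 2 m^{2}\right)\right) + 12\right) = -6 + \left(12 + m^{2} + m \left(8 - 2 m^{2}\right)\right) = 6 + m^{2} + m \left(8 - 2 m^{2}\right)$)
$A{\left(l{\left(4,3 \right)} \right)} - -5406 = \left(6 + \left(6 \cdot 3\right)^{2} - 2 \cdot 6 \cdot 3 \left(-4 + \left(6 \cdot 3\right)^{2}\right)\right) - -5406 = \left(6 + 18^{2} - 36 \left(-4 + 18^{2}\right)\right) + 5406 = \left(6 + 324 - 36 \left(-4 + 324\right)\right) + 5406 = \left(6 + 324 - 36 \cdot 320\right) + 5406 = \left(6 + 324 - 11520\right) + 5406 = -11190 + 5406 = -5784$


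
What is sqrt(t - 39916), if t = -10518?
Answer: I*sqrt(50434) ≈ 224.58*I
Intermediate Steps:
sqrt(t - 39916) = sqrt(-10518 - 39916) = sqrt(-50434) = I*sqrt(50434)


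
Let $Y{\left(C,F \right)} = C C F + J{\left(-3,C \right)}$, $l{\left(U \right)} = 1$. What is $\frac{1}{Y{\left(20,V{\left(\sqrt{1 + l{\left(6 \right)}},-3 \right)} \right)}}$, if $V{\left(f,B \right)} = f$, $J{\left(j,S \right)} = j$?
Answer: $\frac{3}{319991} + \frac{400 \sqrt{2}}{319991} \approx 0.0017772$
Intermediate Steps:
$Y{\left(C,F \right)} = -3 + F C^{2}$ ($Y{\left(C,F \right)} = C C F - 3 = C^{2} F - 3 = F C^{2} - 3 = -3 + F C^{2}$)
$\frac{1}{Y{\left(20,V{\left(\sqrt{1 + l{\left(6 \right)}},-3 \right)} \right)}} = \frac{1}{-3 + \sqrt{1 + 1} \cdot 20^{2}} = \frac{1}{-3 + \sqrt{2} \cdot 400} = \frac{1}{-3 + 400 \sqrt{2}}$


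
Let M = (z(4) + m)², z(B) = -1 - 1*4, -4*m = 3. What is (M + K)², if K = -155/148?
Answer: 359216209/350464 ≈ 1025.0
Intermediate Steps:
m = -¾ (m = -¼*3 = -¾ ≈ -0.75000)
K = -155/148 (K = -155*1/148 = -155/148 ≈ -1.0473)
z(B) = -5 (z(B) = -1 - 4 = -5)
M = 529/16 (M = (-5 - ¾)² = (-23/4)² = 529/16 ≈ 33.063)
(M + K)² = (529/16 - 155/148)² = (18953/592)² = 359216209/350464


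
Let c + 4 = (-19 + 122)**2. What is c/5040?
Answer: 101/48 ≈ 2.1042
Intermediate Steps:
c = 10605 (c = -4 + (-19 + 122)**2 = -4 + 103**2 = -4 + 10609 = 10605)
c/5040 = 10605/5040 = 10605*(1/5040) = 101/48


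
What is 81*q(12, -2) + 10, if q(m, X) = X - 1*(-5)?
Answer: 253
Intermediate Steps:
q(m, X) = 5 + X (q(m, X) = X + 5 = 5 + X)
81*q(12, -2) + 10 = 81*(5 - 2) + 10 = 81*3 + 10 = 243 + 10 = 253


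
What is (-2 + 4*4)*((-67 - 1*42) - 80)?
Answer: -2646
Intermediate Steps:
(-2 + 4*4)*((-67 - 1*42) - 80) = (-2 + 16)*((-67 - 42) - 80) = 14*(-109 - 80) = 14*(-189) = -2646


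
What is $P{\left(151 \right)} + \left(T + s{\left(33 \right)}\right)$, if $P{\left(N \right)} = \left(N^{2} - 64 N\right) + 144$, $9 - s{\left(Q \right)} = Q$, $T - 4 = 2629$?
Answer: $15890$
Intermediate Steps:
$T = 2633$ ($T = 4 + 2629 = 2633$)
$s{\left(Q \right)} = 9 - Q$
$P{\left(N \right)} = 144 + N^{2} - 64 N$
$P{\left(151 \right)} + \left(T + s{\left(33 \right)}\right) = \left(144 + 151^{2} - 9664\right) + \left(2633 + \left(9 - 33\right)\right) = \left(144 + 22801 - 9664\right) + \left(2633 + \left(9 - 33\right)\right) = 13281 + \left(2633 - 24\right) = 13281 + 2609 = 15890$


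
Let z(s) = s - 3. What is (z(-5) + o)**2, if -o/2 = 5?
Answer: 324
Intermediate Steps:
o = -10 (o = -2*5 = -10)
z(s) = -3 + s
(z(-5) + o)**2 = ((-3 - 5) - 10)**2 = (-8 - 10)**2 = (-18)**2 = 324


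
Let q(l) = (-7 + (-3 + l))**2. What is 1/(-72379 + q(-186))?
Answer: -1/33963 ≈ -2.9444e-5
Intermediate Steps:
q(l) = (-10 + l)**2
1/(-72379 + q(-186)) = 1/(-72379 + (-10 - 186)**2) = 1/(-72379 + (-196)**2) = 1/(-72379 + 38416) = 1/(-33963) = -1/33963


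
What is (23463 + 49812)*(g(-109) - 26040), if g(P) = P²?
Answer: -1037500725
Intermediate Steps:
(23463 + 49812)*(g(-109) - 26040) = (23463 + 49812)*((-109)² - 26040) = 73275*(11881 - 26040) = 73275*(-14159) = -1037500725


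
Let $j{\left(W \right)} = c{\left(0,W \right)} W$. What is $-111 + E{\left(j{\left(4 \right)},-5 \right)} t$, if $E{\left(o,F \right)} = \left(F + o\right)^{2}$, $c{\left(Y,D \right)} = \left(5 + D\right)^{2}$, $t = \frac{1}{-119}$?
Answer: $- \frac{114970}{119} \approx -966.13$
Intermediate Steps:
$t = - \frac{1}{119} \approx -0.0084034$
$j{\left(W \right)} = W \left(5 + W\right)^{2}$ ($j{\left(W \right)} = \left(5 + W\right)^{2} W = W \left(5 + W\right)^{2}$)
$-111 + E{\left(j{\left(4 \right)},-5 \right)} t = -111 + \left(-5 + 4 \left(5 + 4\right)^{2}\right)^{2} \left(- \frac{1}{119}\right) = -111 + \left(-5 + 4 \cdot 9^{2}\right)^{2} \left(- \frac{1}{119}\right) = -111 + \left(-5 + 4 \cdot 81\right)^{2} \left(- \frac{1}{119}\right) = -111 + \left(-5 + 324\right)^{2} \left(- \frac{1}{119}\right) = -111 + 319^{2} \left(- \frac{1}{119}\right) = -111 + 101761 \left(- \frac{1}{119}\right) = -111 - \frac{101761}{119} = - \frac{114970}{119}$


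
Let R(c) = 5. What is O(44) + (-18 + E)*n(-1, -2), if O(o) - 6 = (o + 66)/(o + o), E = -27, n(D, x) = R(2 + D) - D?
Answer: -1051/4 ≈ -262.75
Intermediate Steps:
n(D, x) = 5 - D
O(o) = 6 + (66 + o)/(2*o) (O(o) = 6 + (o + 66)/(o + o) = 6 + (66 + o)/((2*o)) = 6 + (66 + o)*(1/(2*o)) = 6 + (66 + o)/(2*o))
O(44) + (-18 + E)*n(-1, -2) = (13/2 + 33/44) + (-18 - 27)*(5 - 1*(-1)) = (13/2 + 33*(1/44)) - 45*(5 + 1) = (13/2 + ¾) - 45*6 = 29/4 - 270 = -1051/4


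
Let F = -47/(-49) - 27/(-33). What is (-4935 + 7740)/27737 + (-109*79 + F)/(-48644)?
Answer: 202254590807/727239620492 ≈ 0.27811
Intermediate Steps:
F = 958/539 (F = -47*(-1/49) - 27*(-1/33) = 47/49 + 9/11 = 958/539 ≈ 1.7774)
(-4935 + 7740)/27737 + (-109*79 + F)/(-48644) = (-4935 + 7740)/27737 + (-109*79 + 958/539)/(-48644) = 2805*(1/27737) + (-8611 + 958/539)*(-1/48644) = 2805/27737 - 4640371/539*(-1/48644) = 2805/27737 + 4640371/26219116 = 202254590807/727239620492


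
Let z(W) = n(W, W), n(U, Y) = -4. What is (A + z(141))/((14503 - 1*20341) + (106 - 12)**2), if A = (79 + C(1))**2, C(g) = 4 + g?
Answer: 3526/1499 ≈ 2.3522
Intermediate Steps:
z(W) = -4
A = 7056 (A = (79 + (4 + 1))**2 = (79 + 5)**2 = 84**2 = 7056)
(A + z(141))/((14503 - 1*20341) + (106 - 12)**2) = (7056 - 4)/((14503 - 1*20341) + (106 - 12)**2) = 7052/((14503 - 20341) + 94**2) = 7052/(-5838 + 8836) = 7052/2998 = 7052*(1/2998) = 3526/1499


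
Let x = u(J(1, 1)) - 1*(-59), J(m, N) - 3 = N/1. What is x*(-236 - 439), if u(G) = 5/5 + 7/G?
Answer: -166725/4 ≈ -41681.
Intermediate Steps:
J(m, N) = 3 + N (J(m, N) = 3 + N/1 = 3 + N*1 = 3 + N)
u(G) = 1 + 7/G (u(G) = 5*(⅕) + 7/G = 1 + 7/G)
x = 247/4 (x = (7 + (3 + 1))/(3 + 1) - 1*(-59) = (7 + 4)/4 + 59 = (¼)*11 + 59 = 11/4 + 59 = 247/4 ≈ 61.750)
x*(-236 - 439) = 247*(-236 - 439)/4 = (247/4)*(-675) = -166725/4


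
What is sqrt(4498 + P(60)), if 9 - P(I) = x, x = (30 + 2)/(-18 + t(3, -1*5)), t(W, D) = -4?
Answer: sqrt(545523)/11 ≈ 67.145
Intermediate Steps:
x = -16/11 (x = (30 + 2)/(-18 - 4) = 32/(-22) = 32*(-1/22) = -16/11 ≈ -1.4545)
P(I) = 115/11 (P(I) = 9 - 1*(-16/11) = 9 + 16/11 = 115/11)
sqrt(4498 + P(60)) = sqrt(4498 + 115/11) = sqrt(49593/11) = sqrt(545523)/11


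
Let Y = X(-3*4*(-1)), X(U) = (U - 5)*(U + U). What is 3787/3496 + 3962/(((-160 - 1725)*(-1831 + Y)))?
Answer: 11885168337/10959103480 ≈ 1.0845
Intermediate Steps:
X(U) = 2*U*(-5 + U) (X(U) = (-5 + U)*(2*U) = 2*U*(-5 + U))
Y = 168 (Y = 2*(-3*4*(-1))*(-5 - 3*4*(-1)) = 2*(-12*(-1))*(-5 - 12*(-1)) = 2*12*(-5 + 12) = 2*12*7 = 168)
3787/3496 + 3962/(((-160 - 1725)*(-1831 + Y))) = 3787/3496 + 3962/(((-160 - 1725)*(-1831 + 168))) = 3787*(1/3496) + 3962/((-1885*(-1663))) = 3787/3496 + 3962/3134755 = 11885168337/10959103480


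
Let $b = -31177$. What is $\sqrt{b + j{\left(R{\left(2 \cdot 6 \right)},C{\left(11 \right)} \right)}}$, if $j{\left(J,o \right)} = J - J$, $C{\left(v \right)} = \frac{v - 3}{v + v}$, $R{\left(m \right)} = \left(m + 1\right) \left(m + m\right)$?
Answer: $i \sqrt{31177} \approx 176.57 i$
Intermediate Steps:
$R{\left(m \right)} = 2 m \left(1 + m\right)$ ($R{\left(m \right)} = \left(1 + m\right) 2 m = 2 m \left(1 + m\right)$)
$C{\left(v \right)} = \frac{-3 + v}{2 v}$
$j{\left(J,o \right)} = 0$
$\sqrt{b + j{\left(R{\left(2 \cdot 6 \right)},C{\left(11 \right)} \right)}} = \sqrt{-31177 + 0} = \sqrt{-31177} = i \sqrt{31177}$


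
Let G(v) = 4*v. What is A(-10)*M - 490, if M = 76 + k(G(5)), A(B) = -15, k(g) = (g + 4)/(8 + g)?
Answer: -11500/7 ≈ -1642.9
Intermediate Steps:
k(g) = (4 + g)/(8 + g)
M = 538/7 (M = 76 + (4 + 4*5)/(8 + 4*5) = 76 + (4 + 20)/(8 + 20) = 76 + 24/28 = 76 + (1/28)*24 = 76 + 6/7 = 538/7 ≈ 76.857)
A(-10)*M - 490 = -15*538/7 - 490 = -8070/7 - 490 = -11500/7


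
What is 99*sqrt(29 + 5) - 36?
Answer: -36 + 99*sqrt(34) ≈ 541.26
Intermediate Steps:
99*sqrt(29 + 5) - 36 = 99*sqrt(34) - 36 = -36 + 99*sqrt(34)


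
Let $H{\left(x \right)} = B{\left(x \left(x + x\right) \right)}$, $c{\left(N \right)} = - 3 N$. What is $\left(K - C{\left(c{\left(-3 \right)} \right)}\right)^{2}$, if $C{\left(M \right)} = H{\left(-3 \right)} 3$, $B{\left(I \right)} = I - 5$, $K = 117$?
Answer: $6084$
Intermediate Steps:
$B{\left(I \right)} = -5 + I$
$H{\left(x \right)} = -5 + 2 x^{2}$ ($H{\left(x \right)} = -5 + x \left(x + x\right) = -5 + x 2 x = -5 + 2 x^{2}$)
$C{\left(M \right)} = 39$ ($C{\left(M \right)} = \left(-5 + 2 \left(-3\right)^{2}\right) 3 = \left(-5 + 2 \cdot 9\right) 3 = \left(-5 + 18\right) 3 = 13 \cdot 3 = 39$)
$\left(K - C{\left(c{\left(-3 \right)} \right)}\right)^{2} = \left(117 - 39\right)^{2} = 78^{2} = 6084$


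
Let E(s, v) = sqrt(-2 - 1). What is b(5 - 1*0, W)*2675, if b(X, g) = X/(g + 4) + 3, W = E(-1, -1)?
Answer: 205975/19 - 13375*I*sqrt(3)/19 ≈ 10841.0 - 1219.3*I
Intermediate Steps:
E(s, v) = I*sqrt(3) (E(s, v) = sqrt(-3) = I*sqrt(3))
W = I*sqrt(3) ≈ 1.732*I
b(X, g) = 3 + X/(4 + g) (b(X, g) = X/(4 + g) + 3 = 3 + X/(4 + g))
b(5 - 1*0, W)*2675 = ((12 + (5 - 1*0) + 3*(I*sqrt(3)))/(4 + I*sqrt(3)))*2675 = ((12 + (5 + 0) + 3*I*sqrt(3))/(4 + I*sqrt(3)))*2675 = ((12 + 5 + 3*I*sqrt(3))/(4 + I*sqrt(3)))*2675 = ((17 + 3*I*sqrt(3))/(4 + I*sqrt(3)))*2675 = 2675*(17 + 3*I*sqrt(3))/(4 + I*sqrt(3))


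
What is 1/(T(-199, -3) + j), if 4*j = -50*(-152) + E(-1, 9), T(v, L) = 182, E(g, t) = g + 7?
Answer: 2/4167 ≈ 0.00047996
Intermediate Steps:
E(g, t) = 7 + g
j = 3803/2 (j = (-50*(-152) + (7 - 1))/4 = (7600 + 6)/4 = (¼)*7606 = 3803/2 ≈ 1901.5)
1/(T(-199, -3) + j) = 1/(182 + 3803/2) = 1/(4167/2) = 2/4167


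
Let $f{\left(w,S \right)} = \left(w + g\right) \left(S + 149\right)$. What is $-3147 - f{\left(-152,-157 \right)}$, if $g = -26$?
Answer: $-4571$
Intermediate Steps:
$f{\left(w,S \right)} = \left(-26 + w\right) \left(149 + S\right)$ ($f{\left(w,S \right)} = \left(w - 26\right) \left(S + 149\right) = \left(-26 + w\right) \left(149 + S\right)$)
$-3147 - f{\left(-152,-157 \right)} = -3147 - \left(-3874 - -4082 + 149 \left(-152\right) - -23864\right) = -3147 - \left(-3874 + 4082 - 22648 + 23864\right) = -3147 - 1424 = -4571$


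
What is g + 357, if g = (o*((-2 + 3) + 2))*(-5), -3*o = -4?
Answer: 337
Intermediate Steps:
o = 4/3 (o = -⅓*(-4) = 4/3 ≈ 1.3333)
g = -20 (g = (4*((-2 + 3) + 2)/3)*(-5) = (4*(1 + 2)/3)*(-5) = ((4/3)*3)*(-5) = 4*(-5) = -20)
g + 357 = -20 + 357 = 337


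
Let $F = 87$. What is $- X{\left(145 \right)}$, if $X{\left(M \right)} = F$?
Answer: $-87$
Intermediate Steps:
$X{\left(M \right)} = 87$
$- X{\left(145 \right)} = \left(-1\right) 87 = -87$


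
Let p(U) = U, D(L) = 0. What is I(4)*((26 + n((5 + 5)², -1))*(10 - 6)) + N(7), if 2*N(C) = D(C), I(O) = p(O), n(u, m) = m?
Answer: 400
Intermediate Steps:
I(O) = O
N(C) = 0 (N(C) = (½)*0 = 0)
I(4)*((26 + n((5 + 5)², -1))*(10 - 6)) + N(7) = 4*((26 - 1)*(10 - 6)) + 0 = 4*(25*4) + 0 = 4*100 + 0 = 400 + 0 = 400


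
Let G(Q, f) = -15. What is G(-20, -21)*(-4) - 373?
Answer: -313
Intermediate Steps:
G(-20, -21)*(-4) - 373 = -15*(-4) - 373 = 60 - 373 = -313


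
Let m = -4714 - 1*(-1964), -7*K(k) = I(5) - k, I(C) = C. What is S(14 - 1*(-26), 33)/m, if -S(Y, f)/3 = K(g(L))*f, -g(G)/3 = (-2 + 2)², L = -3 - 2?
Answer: -9/350 ≈ -0.025714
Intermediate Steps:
L = -5
g(G) = 0 (g(G) = -3*(-2 + 2)² = -3*0² = -3*0 = 0)
K(k) = -5/7 + k/7 (K(k) = -(5 - k)/7 = -5/7 + k/7)
S(Y, f) = 15*f/7 (S(Y, f) = -3*(-5/7 + (⅐)*0)*f = -3*(-5/7 + 0)*f = -(-15)*f/7 = 15*f/7)
m = -2750 (m = -4714 + 1964 = -2750)
S(14 - 1*(-26), 33)/m = ((15/7)*33)/(-2750) = (495/7)*(-1/2750) = -9/350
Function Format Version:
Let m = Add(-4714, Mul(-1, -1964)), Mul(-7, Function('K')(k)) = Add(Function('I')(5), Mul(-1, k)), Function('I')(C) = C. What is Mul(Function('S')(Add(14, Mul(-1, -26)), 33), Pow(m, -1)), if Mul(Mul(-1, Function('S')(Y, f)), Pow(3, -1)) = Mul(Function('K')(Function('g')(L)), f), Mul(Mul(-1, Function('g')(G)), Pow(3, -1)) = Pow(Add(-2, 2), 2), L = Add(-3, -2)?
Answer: Rational(-9, 350) ≈ -0.025714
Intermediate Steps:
L = -5
Function('g')(G) = 0 (Function('g')(G) = Mul(-3, Pow(Add(-2, 2), 2)) = Mul(-3, Pow(0, 2)) = Mul(-3, 0) = 0)
Function('K')(k) = Add(Rational(-5, 7), Mul(Rational(1, 7), k)) (Function('K')(k) = Mul(Rational(-1, 7), Add(5, Mul(-1, k))) = Add(Rational(-5, 7), Mul(Rational(1, 7), k)))
Function('S')(Y, f) = Mul(Rational(15, 7), f) (Function('S')(Y, f) = Mul(-3, Mul(Add(Rational(-5, 7), Mul(Rational(1, 7), 0)), f)) = Mul(-3, Mul(Add(Rational(-5, 7), 0), f)) = Mul(-3, Mul(Rational(-5, 7), f)) = Mul(Rational(15, 7), f))
m = -2750 (m = Add(-4714, 1964) = -2750)
Mul(Function('S')(Add(14, Mul(-1, -26)), 33), Pow(m, -1)) = Mul(Mul(Rational(15, 7), 33), Pow(-2750, -1)) = Mul(Rational(495, 7), Rational(-1, 2750)) = Rational(-9, 350)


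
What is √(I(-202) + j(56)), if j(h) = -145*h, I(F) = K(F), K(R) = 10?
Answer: I*√8110 ≈ 90.056*I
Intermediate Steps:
I(F) = 10
√(I(-202) + j(56)) = √(10 - 145*56) = √(10 - 8120) = √(-8110) = I*√8110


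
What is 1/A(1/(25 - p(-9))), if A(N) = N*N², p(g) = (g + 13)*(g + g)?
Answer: 912673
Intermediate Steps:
p(g) = 2*g*(13 + g) (p(g) = (13 + g)*(2*g) = 2*g*(13 + g))
A(N) = N³
1/A(1/(25 - p(-9))) = 1/((1/(25 - 2*(-9)*(13 - 9)))³) = 1/((1/(25 - 2*(-9)*4))³) = 1/((1/(25 - 1*(-72)))³) = 1/((1/(25 + 72))³) = 1/((1/97)³) = 1/(1/912673) = 912673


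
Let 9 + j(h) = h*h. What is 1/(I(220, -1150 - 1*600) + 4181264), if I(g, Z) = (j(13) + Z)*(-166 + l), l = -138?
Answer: 1/4664624 ≈ 2.1438e-7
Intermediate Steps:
j(h) = -9 + h² (j(h) = -9 + h*h = -9 + h²)
I(g, Z) = -48640 - 304*Z (I(g, Z) = ((-9 + 13²) + Z)*(-166 - 138) = ((-9 + 169) + Z)*(-304) = (160 + Z)*(-304) = -48640 - 304*Z)
1/(I(220, -1150 - 1*600) + 4181264) = 1/((-48640 - 304*(-1150 - 1*600)) + 4181264) = 1/((-48640 - 304*(-1150 - 600)) + 4181264) = 1/((-48640 - 304*(-1750)) + 4181264) = 1/((-48640 + 532000) + 4181264) = 1/(483360 + 4181264) = 1/4664624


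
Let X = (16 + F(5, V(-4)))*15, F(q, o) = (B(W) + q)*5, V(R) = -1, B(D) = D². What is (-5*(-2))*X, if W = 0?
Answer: 6150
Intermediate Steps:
F(q, o) = 5*q (F(q, o) = (0² + q)*5 = (0 + q)*5 = q*5 = 5*q)
X = 615 (X = (16 + 5*5)*15 = (16 + 25)*15 = 41*15 = 615)
(-5*(-2))*X = -5*(-2)*615 = 10*615 = 6150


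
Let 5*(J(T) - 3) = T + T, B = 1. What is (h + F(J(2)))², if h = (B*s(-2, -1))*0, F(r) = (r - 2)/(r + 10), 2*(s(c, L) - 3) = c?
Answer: 9/529 ≈ 0.017013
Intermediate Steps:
s(c, L) = 3 + c/2
J(T) = 3 + 2*T/5 (J(T) = 3 + (T + T)/5 = 3 + (2*T)/5 = 3 + 2*T/5)
F(r) = (-2 + r)/(10 + r)
h = 0 (h = (1*(3 + (½)*(-2)))*0 = (1*(3 - 1))*0 = (1*2)*0 = 2*0 = 0)
(h + F(J(2)))² = (0 + (-2 + (3 + (⅖)*2))/(10 + (3 + (⅖)*2)))² = (0 + (-2 + (3 + ⅘))/(10 + (3 + ⅘)))² = (0 + (-2 + 19/5)/(10 + 19/5))² = (0 + (9/5)/(69/5))² = (0 + (5/69)*(9/5))² = (0 + 3/23)² = (3/23)² = 9/529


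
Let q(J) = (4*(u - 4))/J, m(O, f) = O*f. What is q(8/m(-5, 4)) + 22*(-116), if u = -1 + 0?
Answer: -2502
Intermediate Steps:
u = -1
q(J) = -20/J (q(J) = (4*(-1 - 4))/J = (4*(-5))/J = -20/J)
q(8/m(-5, 4)) + 22*(-116) = -20/(8/((-5*4))) + 22*(-116) = -20/(8/(-20)) - 2552 = -20/(8*(-1/20)) - 2552 = -20/(-⅖) - 2552 = -20*(-5/2) - 2552 = 50 - 2552 = -2502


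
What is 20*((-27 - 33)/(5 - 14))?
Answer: 400/3 ≈ 133.33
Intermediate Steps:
20*((-27 - 33)/(5 - 14)) = 20*(-60/(-9)) = 20*(-60*(-1/9)) = 20*(20/3) = 400/3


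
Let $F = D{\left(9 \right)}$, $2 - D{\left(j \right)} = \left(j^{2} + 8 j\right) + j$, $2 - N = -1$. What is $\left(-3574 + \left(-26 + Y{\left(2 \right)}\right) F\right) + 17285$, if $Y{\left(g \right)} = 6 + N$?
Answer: $16431$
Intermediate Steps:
$N = 3$ ($N = 2 - -1 = 2 + 1 = 3$)
$D{\left(j \right)} = 2 - j^{2} - 9 j$ ($D{\left(j \right)} = 2 - \left(\left(j^{2} + 8 j\right) + j\right) = 2 - \left(j^{2} + 9 j\right) = 2 - j^{2} - 9 j$)
$Y{\left(g \right)} = 9$ ($Y{\left(g \right)} = 6 + 3 = 9$)
$F = -160$ ($F = 2 - 9^{2} - 81 = 2 - 81 - 81 = -160$)
$\left(-3574 + \left(-26 + Y{\left(2 \right)}\right) F\right) + 17285 = \left(-3574 + \left(-26 + 9\right) \left(-160\right)\right) + 17285 = \left(-3574 - -2720\right) + 17285 = \left(-3574 + 2720\right) + 17285 = -854 + 17285 = 16431$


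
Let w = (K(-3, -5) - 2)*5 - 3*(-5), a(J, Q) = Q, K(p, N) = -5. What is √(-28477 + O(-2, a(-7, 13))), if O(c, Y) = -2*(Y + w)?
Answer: I*√28463 ≈ 168.71*I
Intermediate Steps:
w = -20 (w = (-5 - 2)*5 - 3*(-5) = -7*5 + 15 = -35 + 15 = -20)
O(c, Y) = 40 - 2*Y (O(c, Y) = -2*(Y - 20) = -2*(-20 + Y) = 40 - 2*Y)
√(-28477 + O(-2, a(-7, 13))) = √(-28477 + (40 - 2*13)) = √(-28477 + (40 - 26)) = √(-28477 + 14) = √(-28463) = I*√28463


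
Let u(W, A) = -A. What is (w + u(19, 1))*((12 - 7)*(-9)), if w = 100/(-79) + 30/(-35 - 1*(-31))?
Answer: 69435/158 ≈ 439.46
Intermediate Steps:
w = -1385/158 (w = 100*(-1/79) + 30/(-35 + 31) = -100/79 + 30/(-4) = -100/79 + 30*(-1/4) = -100/79 - 15/2 = -1385/158 ≈ -8.7658)
(w + u(19, 1))*((12 - 7)*(-9)) = (-1385/158 - 1*1)*((12 - 7)*(-9)) = (-1385/158 - 1)*(5*(-9)) = -1543/158*(-45) = 69435/158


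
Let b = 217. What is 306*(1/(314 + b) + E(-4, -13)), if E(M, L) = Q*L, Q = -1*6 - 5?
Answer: 2581756/59 ≈ 43759.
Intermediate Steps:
Q = -11 (Q = -6 - 5 = -11)
E(M, L) = -11*L
306*(1/(314 + b) + E(-4, -13)) = 306*(1/(314 + 217) - 11*(-13)) = 306*(1/531 + 143) = 306*(75934/531) = 2581756/59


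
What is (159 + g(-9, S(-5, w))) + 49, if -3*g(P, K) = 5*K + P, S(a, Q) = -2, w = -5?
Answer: 643/3 ≈ 214.33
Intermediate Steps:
g(P, K) = -5*K/3 - P/3 (g(P, K) = -(5*K + P)/3 = -(P + 5*K)/3 = -5*K/3 - P/3)
(159 + g(-9, S(-5, w))) + 49 = (159 + (-5/3*(-2) - 1/3*(-9))) + 49 = (159 + (10/3 + 3)) + 49 = (159 + 19/3) + 49 = 496/3 + 49 = 643/3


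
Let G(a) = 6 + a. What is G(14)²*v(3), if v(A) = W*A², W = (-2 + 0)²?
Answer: 14400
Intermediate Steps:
W = 4 (W = (-2)² = 4)
v(A) = 4*A²
G(14)²*v(3) = (6 + 14)²*(4*3²) = 20²*(4*9) = 400*36 = 14400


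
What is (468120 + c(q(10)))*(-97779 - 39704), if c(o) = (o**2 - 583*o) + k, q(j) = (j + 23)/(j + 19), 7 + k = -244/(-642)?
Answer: -17349476071668979/269961 ≈ -6.4267e+10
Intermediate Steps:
k = -2125/321 (k = -7 - 244/(-642) = -7 - 244*(-1/642) = -7 + 122/321 = -2125/321 ≈ -6.6199)
q(j) = (23 + j)/(19 + j)
c(o) = -2125/321 + o**2 - 583*o (c(o) = (o**2 - 583*o) - 2125/321 = -2125/321 + o**2 - 583*o)
(468120 + c(q(10)))*(-97779 - 39704) = (468120 + (-2125/321 + ((23 + 10)/(19 + 10))**2 - 583*(23 + 10)/(19 + 10)))*(-97779 - 39704) = (468120 + (-2125/321 + (33/29)**2 - 583*33/29))*(-137483) = (468120 + (-2125/321 + 1089/841 - 19239/29))*(-137483) = (468120 - 180533407/269961)*(-137483) = (126193609913/269961)*(-137483) = -17349476071668979/269961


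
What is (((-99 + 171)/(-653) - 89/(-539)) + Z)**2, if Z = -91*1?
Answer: 1024620125857344/123880769089 ≈ 8271.0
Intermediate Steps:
Z = -91
(((-99 + 171)/(-653) - 89/(-539)) + Z)**2 = (((-99 + 171)/(-653) - 89/(-539)) - 91)**2 = ((72*(-1/653) - 89*(-1/539)) - 91)**2 = ((-72/653 + 89/539) - 91)**2 = (19309/351967 - 91)**2 = (-32009688/351967)**2 = 1024620125857344/123880769089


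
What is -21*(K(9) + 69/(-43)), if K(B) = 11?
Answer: -8484/43 ≈ -197.30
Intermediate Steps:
-21*(K(9) + 69/(-43)) = -21*(11 + 69/(-43)) = -21*(11 + 69*(-1/43)) = -21*(11 - 69/43) = -21*404/43 = -8484/43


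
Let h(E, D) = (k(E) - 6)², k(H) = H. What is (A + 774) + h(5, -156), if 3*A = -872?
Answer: 1453/3 ≈ 484.33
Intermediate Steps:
A = -872/3 (A = (⅓)*(-872) = -872/3 ≈ -290.67)
h(E, D) = (-6 + E)² (h(E, D) = (E - 6)² = (-6 + E)²)
(A + 774) + h(5, -156) = (-872/3 + 774) + (-6 + 5)² = 1450/3 + (-1)² = 1450/3 + 1 = 1453/3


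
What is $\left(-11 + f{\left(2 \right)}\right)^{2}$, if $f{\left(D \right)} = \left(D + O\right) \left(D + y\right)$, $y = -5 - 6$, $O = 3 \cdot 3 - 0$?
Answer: $12100$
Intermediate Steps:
$O = 9$ ($O = 9 + 0 = 9$)
$y = -11$ ($y = -5 - 6 = -11$)
$f{\left(D \right)} = \left(-11 + D\right) \left(9 + D\right)$ ($f{\left(D \right)} = \left(D + 9\right) \left(D - 11\right) = \left(9 + D\right) \left(-11 + D\right) = \left(-11 + D\right) \left(9 + D\right)$)
$\left(-11 + f{\left(2 \right)}\right)^{2} = \left(-11 - \left(103 - 4\right)\right)^{2} = \left(-11 - 99\right)^{2} = \left(-110\right)^{2} = 12100$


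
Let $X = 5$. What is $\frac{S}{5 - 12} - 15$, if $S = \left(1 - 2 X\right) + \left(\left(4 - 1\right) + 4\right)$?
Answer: $- \frac{103}{7} \approx -14.714$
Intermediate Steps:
$S = -2$ ($S = \left(1 - 10\right) + \left(\left(4 - 1\right) + 4\right) = \left(1 - 10\right) + \left(3 + 4\right) = -9 + 7 = -2$)
$\frac{S}{5 - 12} - 15 = \frac{1}{5 - 12} \left(-2\right) - 15 = \frac{1}{-7} \left(-2\right) - 15 = \left(- \frac{1}{7}\right) \left(-2\right) - 15 = \frac{2}{7} - 15 = - \frac{103}{7}$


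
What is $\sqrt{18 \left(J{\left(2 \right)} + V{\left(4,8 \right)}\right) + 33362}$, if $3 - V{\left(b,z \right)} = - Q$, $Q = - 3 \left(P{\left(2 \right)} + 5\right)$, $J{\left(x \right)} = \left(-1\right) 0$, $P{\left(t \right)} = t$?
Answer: $\sqrt{33038} \approx 181.76$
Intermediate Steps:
$J{\left(x \right)} = 0$
$Q = -21$ ($Q = - 3 \left(2 + 5\right) = \left(-3\right) 7 = -21$)
$V{\left(b,z \right)} = -18$ ($V{\left(b,z \right)} = 3 - \left(-1\right) \left(-21\right) = 3 - 21 = -18$)
$\sqrt{18 \left(J{\left(2 \right)} + V{\left(4,8 \right)}\right) + 33362} = \sqrt{18 \left(0 - 18\right) + 33362} = \sqrt{18 \left(-18\right) + 33362} = \sqrt{-324 + 33362} = \sqrt{33038}$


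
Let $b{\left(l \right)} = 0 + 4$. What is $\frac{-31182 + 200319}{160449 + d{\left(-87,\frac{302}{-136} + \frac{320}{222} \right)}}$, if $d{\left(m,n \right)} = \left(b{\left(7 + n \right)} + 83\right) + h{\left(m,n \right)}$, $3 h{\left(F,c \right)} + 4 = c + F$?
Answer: $\frac{3829938228}{3634484435} \approx 1.0538$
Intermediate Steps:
$b{\left(l \right)} = 4$
$h{\left(F,c \right)} = - \frac{4}{3} + \frac{F}{3} + \frac{c}{3}$ ($h{\left(F,c \right)} = - \frac{4}{3} + \frac{c + F}{3} = - \frac{4}{3} + \frac{F + c}{3} = - \frac{4}{3} + \left(\frac{F}{3} + \frac{c}{3}\right) = - \frac{4}{3} + \frac{F}{3} + \frac{c}{3}$)
$d{\left(m,n \right)} = \frac{257}{3} + \frac{m}{3} + \frac{n}{3}$ ($d{\left(m,n \right)} = \left(4 + 83\right) + \left(- \frac{4}{3} + \frac{m}{3} + \frac{n}{3}\right) = 87 + \left(- \frac{4}{3} + \frac{m}{3} + \frac{n}{3}\right) = \frac{257}{3} + \frac{m}{3} + \frac{n}{3}$)
$\frac{-31182 + 200319}{160449 + d{\left(-87,\frac{302}{-136} + \frac{320}{222} \right)}} = \frac{-31182 + 200319}{160449 + \left(\frac{257}{3} + \frac{1}{3} \left(-87\right) + \frac{\frac{302}{-136} + \frac{320}{222}}{3}\right)} = \frac{169137}{160449 + \left(\frac{257}{3} - 29 + \frac{302 \left(- \frac{1}{136}\right) + 320 \cdot \frac{1}{222}}{3}\right)} = \frac{169137}{160449 + \left(\frac{257}{3} - 29 + \frac{- \frac{151}{68} + \frac{160}{111}}{3}\right)} = \frac{169137}{160449 + \left(\frac{257}{3} - 29 + \frac{1}{3} \left(- \frac{5881}{7548}\right)\right)} = \frac{169137}{160449 - - \frac{1277279}{22644}} = \frac{169137}{160449 + \frac{1277279}{22644}} = \frac{169137}{\frac{3634484435}{22644}} = 169137 \cdot \frac{22644}{3634484435} = \frac{3829938228}{3634484435}$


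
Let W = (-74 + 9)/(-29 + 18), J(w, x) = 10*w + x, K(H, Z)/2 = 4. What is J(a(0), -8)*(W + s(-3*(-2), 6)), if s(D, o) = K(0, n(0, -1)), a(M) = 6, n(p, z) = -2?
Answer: 7956/11 ≈ 723.27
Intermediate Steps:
K(H, Z) = 8 (K(H, Z) = 2*4 = 8)
s(D, o) = 8
J(w, x) = x + 10*w
W = 65/11 (W = -65/(-11) = -65*(-1/11) = 65/11 ≈ 5.9091)
J(a(0), -8)*(W + s(-3*(-2), 6)) = (-8 + 10*6)*(65/11 + 8) = (-8 + 60)*(153/11) = 52*(153/11) = 7956/11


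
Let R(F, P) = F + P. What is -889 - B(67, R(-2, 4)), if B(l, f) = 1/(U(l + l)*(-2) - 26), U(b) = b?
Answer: -261365/294 ≈ -889.00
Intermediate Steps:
B(l, f) = 1/(-26 - 4*l) (B(l, f) = 1/((l + l)*(-2) - 26) = 1/((2*l)*(-2) - 26) = 1/(-4*l - 26) = 1/(-26 - 4*l))
-889 - B(67, R(-2, 4)) = -889 - (-1)/(26 + 4*67) = -889 - (-1)/(26 + 268) = -889 - (-1)/294 = -889 - 1*(-1/294) = -889 + 1/294 = -261365/294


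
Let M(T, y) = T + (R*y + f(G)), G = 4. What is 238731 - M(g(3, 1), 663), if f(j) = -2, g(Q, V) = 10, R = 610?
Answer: -165707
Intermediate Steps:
M(T, y) = -2 + T + 610*y (M(T, y) = T + (610*y - 2) = T + (-2 + 610*y) = -2 + T + 610*y)
238731 - M(g(3, 1), 663) = 238731 - (-2 + 10 + 610*663) = 238731 - (-2 + 10 + 404430) = 238731 - 1*404438 = 238731 - 404438 = -165707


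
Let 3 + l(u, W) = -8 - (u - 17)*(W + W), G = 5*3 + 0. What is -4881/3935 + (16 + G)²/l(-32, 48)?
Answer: -19124998/18466955 ≈ -1.0356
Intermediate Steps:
G = 15 (G = 15 + 0 = 15)
l(u, W) = -11 - 2*W*(-17 + u) (l(u, W) = -3 + (-8 - (u - 17)*(W + W)) = -3 + (-8 - (-17 + u)*2*W) = -3 + (-8 - 2*W*(-17 + u)) = -11 - 2*W*(-17 + u))
-4881/3935 + (16 + G)²/l(-32, 48) = -4881/3935 + (16 + 15)²/(-11 + 34*48 - 2*48*(-32)) = -4881*1/3935 + 31²/(-11 + 1632 + 3072) = -4881/3935 + 961/4693 = -19124998/18466955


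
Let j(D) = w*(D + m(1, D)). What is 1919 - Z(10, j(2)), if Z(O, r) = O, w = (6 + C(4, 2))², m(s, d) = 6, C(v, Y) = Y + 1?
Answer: 1909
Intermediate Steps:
C(v, Y) = 1 + Y
w = 81 (w = (6 + (1 + 2))² = (6 + 3)² = 9² = 81)
j(D) = 486 + 81*D (j(D) = 81*(D + 6) = 81*(6 + D) = 486 + 81*D)
1919 - Z(10, j(2)) = 1919 - 1*10 = 1919 - 10 = 1909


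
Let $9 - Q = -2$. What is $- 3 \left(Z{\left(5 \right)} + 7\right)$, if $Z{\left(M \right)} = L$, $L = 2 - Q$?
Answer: $6$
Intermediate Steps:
$Q = 11$ ($Q = 9 - -2 = 9 + 2 = 11$)
$L = -9$ ($L = 2 - 11 = -9$)
$Z{\left(M \right)} = -9$
$- 3 \left(Z{\left(5 \right)} + 7\right) = - 3 \left(-9 + 7\right) = \left(-3\right) \left(-2\right) = 6$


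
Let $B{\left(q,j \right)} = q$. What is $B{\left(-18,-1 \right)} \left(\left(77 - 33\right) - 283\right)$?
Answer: $4302$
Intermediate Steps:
$B{\left(-18,-1 \right)} \left(\left(77 - 33\right) - 283\right) = - 18 \left(\left(77 - 33\right) - 283\right) = - 18 \left(44 - 283\right) = \left(-18\right) \left(-239\right) = 4302$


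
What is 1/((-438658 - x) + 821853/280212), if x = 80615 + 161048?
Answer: -93404/63544428733 ≈ -1.4699e-6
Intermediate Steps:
x = 241663
1/((-438658 - x) + 821853/280212) = 1/((-438658 - 1*241663) + 821853/280212) = 1/((-438658 - 241663) + 821853*(1/280212)) = 1/(-680321 + 273951/93404) = 1/(-63544428733/93404) = -93404/63544428733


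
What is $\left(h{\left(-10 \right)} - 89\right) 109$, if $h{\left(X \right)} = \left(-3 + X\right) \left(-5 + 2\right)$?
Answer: $-5450$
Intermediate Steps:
$h{\left(X \right)} = 9 - 3 X$ ($h{\left(X \right)} = \left(-3 + X\right) \left(-3\right) = 9 - 3 X$)
$\left(h{\left(-10 \right)} - 89\right) 109 = \left(\left(9 - -30\right) - 89\right) 109 = \left(\left(9 + 30\right) - 89\right) 109 = \left(39 - 89\right) 109 = \left(-50\right) 109 = -5450$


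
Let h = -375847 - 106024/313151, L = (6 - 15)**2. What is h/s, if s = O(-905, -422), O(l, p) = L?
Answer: -39232323307/8455077 ≈ -4640.1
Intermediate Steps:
L = 81 (L = (-9)**2 = 81)
O(l, p) = 81
s = 81
h = -117696969921/313151 (h = -375847 - 106024/313151 = -117696969921/313151 ≈ -3.7585e+5)
h/s = -117696969921/313151/81 = -117696969921/313151*1/81 = -39232323307/8455077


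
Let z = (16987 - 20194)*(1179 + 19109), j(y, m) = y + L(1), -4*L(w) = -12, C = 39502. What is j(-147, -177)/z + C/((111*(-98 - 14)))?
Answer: -6693075961/2106434568 ≈ -3.1774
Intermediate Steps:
L(w) = 3 (L(w) = -1/4*(-12) = 3)
j(y, m) = 3 + y (j(y, m) = y + 3 = 3 + y)
z = -65063616 (z = -3207*20288 = -65063616)
j(-147, -177)/z + C/((111*(-98 - 14))) = (3 - 147)/(-65063616) + 39502/((111*(-98 - 14))) = -144*(-1/65063616) + 39502/((111*(-112))) = 3/1355492 + 39502/(-12432) = 3/1355492 + 39502*(-1/12432) = 3/1355492 - 19751/6216 = -6693075961/2106434568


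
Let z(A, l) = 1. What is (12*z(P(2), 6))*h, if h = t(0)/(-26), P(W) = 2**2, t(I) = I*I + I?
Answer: 0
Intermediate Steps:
t(I) = I + I**2 (t(I) = I**2 + I = I + I**2)
P(W) = 4
h = 0 (h = (0*(1 + 0))/(-26) = (0*1)*(-1/26) = 0*(-1/26) = 0)
(12*z(P(2), 6))*h = (12*1)*0 = 12*0 = 0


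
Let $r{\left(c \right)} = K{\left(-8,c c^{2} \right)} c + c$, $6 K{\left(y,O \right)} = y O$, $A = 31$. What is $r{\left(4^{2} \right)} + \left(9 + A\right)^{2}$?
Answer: $- \frac{257296}{3} \approx -85765.0$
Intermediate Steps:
$K{\left(y,O \right)} = \frac{O y}{6}$ ($K{\left(y,O \right)} = \frac{y O}{6} = \frac{O y}{6}$)
$r{\left(c \right)} = c - \frac{4 c^{4}}{3}$ ($r{\left(c \right)} = \frac{1}{6} c c^{2} \left(-8\right) c + c = \frac{1}{6} c^{3} \left(-8\right) c + c = - \frac{4 c^{3}}{3} c + c = - \frac{4 c^{4}}{3} + c = c - \frac{4 c^{4}}{3}$)
$r{\left(4^{2} \right)} + \left(9 + A\right)^{2} = \left(4^{2} - \frac{4 \left(4^{2}\right)^{4}}{3}\right) + \left(9 + 31\right)^{2} = \left(16 - \frac{4 \cdot 16^{4}}{3}\right) + 40^{2} = \left(16 - \frac{262144}{3}\right) + 1600 = - \frac{262096}{3} + 1600 = - \frac{257296}{3}$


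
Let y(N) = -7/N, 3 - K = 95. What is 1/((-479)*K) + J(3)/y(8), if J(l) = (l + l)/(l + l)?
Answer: -352537/308476 ≈ -1.1428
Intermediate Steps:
K = -92 (K = 3 - 1*95 = 3 - 95 = -92)
J(l) = 1 (J(l) = (2*l)/((2*l)) = (2*l)*(1/(2*l)) = 1)
1/((-479)*K) + J(3)/y(8) = 1/(-479*(-92)) + 1/(-7/8) = -1/479*(-1/92) + 1/(-7*⅛) = 1/44068 + 1/(-7/8) = 1/44068 + 1*(-8/7) = 1/44068 - 8/7 = -352537/308476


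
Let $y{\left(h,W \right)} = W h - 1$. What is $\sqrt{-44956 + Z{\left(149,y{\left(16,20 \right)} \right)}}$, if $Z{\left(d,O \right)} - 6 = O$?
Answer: $9 i \sqrt{551} \approx 211.26 i$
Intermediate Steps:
$y{\left(h,W \right)} = -1 + W h$
$Z{\left(d,O \right)} = 6 + O$
$\sqrt{-44956 + Z{\left(149,y{\left(16,20 \right)} \right)}} = \sqrt{-44956 + \left(6 + \left(-1 + 20 \cdot 16\right)\right)} = \sqrt{-44956 + \left(6 + \left(-1 + 320\right)\right)} = \sqrt{-44956 + \left(6 + 319\right)} = \sqrt{-44956 + 325} = \sqrt{-44631} = 9 i \sqrt{551}$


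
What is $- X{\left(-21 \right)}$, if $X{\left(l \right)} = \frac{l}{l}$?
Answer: $-1$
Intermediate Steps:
$X{\left(l \right)} = 1$
$- X{\left(-21 \right)} = \left(-1\right) 1 = -1$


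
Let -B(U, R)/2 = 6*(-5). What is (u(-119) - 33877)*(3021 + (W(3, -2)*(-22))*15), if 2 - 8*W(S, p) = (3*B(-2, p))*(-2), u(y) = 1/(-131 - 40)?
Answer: 7666993148/19 ≈ 4.0353e+8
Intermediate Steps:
B(U, R) = 60 (B(U, R) = -12*(-5) = -2*(-30) = 60)
u(y) = -1/171 (u(y) = 1/(-171) = -1/171)
W(S, p) = 181/4 (W(S, p) = ¼ - 3*60*(-2)/8 = ¼ - 45*(-2)/2 = ¼ - ⅛*(-360) = ¼ + 45 = 181/4)
(u(-119) - 33877)*(3021 + (W(3, -2)*(-22))*15) = (-1/171 - 33877)*(3021 + ((181/4)*(-22))*15) = -5792968*(3021 - 1991/2*15)/171 = -5792968*(3021 - 29865/2)/171 = -5792968/171*(-23823/2) = 7666993148/19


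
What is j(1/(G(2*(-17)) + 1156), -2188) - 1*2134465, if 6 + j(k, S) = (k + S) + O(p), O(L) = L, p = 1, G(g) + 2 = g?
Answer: -2393056959/1120 ≈ -2.1367e+6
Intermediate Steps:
G(g) = -2 + g
j(k, S) = -5 + S + k (j(k, S) = -6 + ((k + S) + 1) = -6 + ((S + k) + 1) = -6 + (1 + S + k) = -5 + S + k)
j(1/(G(2*(-17)) + 1156), -2188) - 1*2134465 = (-5 - 2188 + 1/((-2 + 2*(-17)) + 1156)) - 1*2134465 = (-5 - 2188 + 1/((-2 - 34) + 1156)) - 2134465 = (-5 - 2188 + 1/(-36 + 1156)) - 2134465 = (-5 - 2188 + 1/1120) - 2134465 = -2456159/1120 - 2134465 = -2393056959/1120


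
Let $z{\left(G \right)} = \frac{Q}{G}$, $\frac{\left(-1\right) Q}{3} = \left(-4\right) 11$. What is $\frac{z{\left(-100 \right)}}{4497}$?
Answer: $- \frac{11}{37475} \approx -0.00029353$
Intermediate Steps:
$Q = 132$ ($Q = - 3 \left(\left(-4\right) 11\right) = \left(-3\right) \left(-44\right) = 132$)
$z{\left(G \right)} = \frac{132}{G}$
$\frac{z{\left(-100 \right)}}{4497} = \frac{132 \frac{1}{-100}}{4497} = 132 \left(- \frac{1}{100}\right) \frac{1}{4497} = \left(- \frac{33}{25}\right) \frac{1}{4497} = - \frac{11}{37475}$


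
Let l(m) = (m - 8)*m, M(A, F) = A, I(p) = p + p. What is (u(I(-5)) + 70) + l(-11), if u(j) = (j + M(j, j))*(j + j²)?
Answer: -1521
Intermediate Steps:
I(p) = 2*p
l(m) = m*(-8 + m) (l(m) = (-8 + m)*m = m*(-8 + m))
u(j) = 2*j*(j + j²) (u(j) = (j + j)*(j + j²) = (2*j)*(j + j²) = 2*j*(j + j²))
(u(I(-5)) + 70) + l(-11) = (2*(2*(-5))²*(1 + 2*(-5)) + 70) - 11*(-8 - 11) = (2*(-10)²*(1 - 10) + 70) - 11*(-19) = (2*100*(-9) + 70) + 209 = (-1800 + 70) + 209 = -1730 + 209 = -1521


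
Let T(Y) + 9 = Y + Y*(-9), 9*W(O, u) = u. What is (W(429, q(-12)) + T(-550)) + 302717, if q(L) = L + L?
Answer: 921316/3 ≈ 3.0711e+5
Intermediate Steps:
q(L) = 2*L
W(O, u) = u/9
T(Y) = -9 - 8*Y (T(Y) = -9 + (Y + Y*(-9)) = -9 + (Y - 9*Y) = -9 - 8*Y)
(W(429, q(-12)) + T(-550)) + 302717 = ((2*(-12))/9 + (-9 - 8*(-550))) + 302717 = ((⅑)*(-24) + (-9 + 4400)) + 302717 = (-8/3 + 4391) + 302717 = 13165/3 + 302717 = 921316/3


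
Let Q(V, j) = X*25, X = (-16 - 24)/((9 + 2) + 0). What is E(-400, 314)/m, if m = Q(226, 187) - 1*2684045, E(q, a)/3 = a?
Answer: -10362/29525495 ≈ -0.00035095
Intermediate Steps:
E(q, a) = 3*a
X = -40/11 (X = -40/(11 + 0) = -40/11 ≈ -3.6364)
Q(V, j) = -1000/11 (Q(V, j) = -40/11*25 = -1000/11)
m = -29525495/11 (m = -1000/11 - 1*2684045 = -1000/11 - 2684045 = -29525495/11 ≈ -2.6841e+6)
E(-400, 314)/m = (3*314)/(-29525495/11) = 942*(-11/29525495) = -10362/29525495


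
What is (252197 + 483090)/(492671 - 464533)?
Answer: 735287/28138 ≈ 26.131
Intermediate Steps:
(252197 + 483090)/(492671 - 464533) = 735287/28138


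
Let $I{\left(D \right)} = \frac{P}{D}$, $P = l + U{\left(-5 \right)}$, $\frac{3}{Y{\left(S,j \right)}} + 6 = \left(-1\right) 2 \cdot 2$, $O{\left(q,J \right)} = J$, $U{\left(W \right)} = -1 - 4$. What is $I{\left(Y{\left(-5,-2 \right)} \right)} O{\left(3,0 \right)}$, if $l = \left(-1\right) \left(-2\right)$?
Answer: $0$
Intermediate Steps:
$U{\left(W \right)} = -5$
$l = 2$
$Y{\left(S,j \right)} = - \frac{3}{10}$ ($Y{\left(S,j \right)} = \frac{3}{-6 + \left(-1\right) 2 \cdot 2} = \frac{3}{-6 - 4} = \frac{3}{-10} = 3 \left(- \frac{1}{10}\right) = - \frac{3}{10}$)
$P = -3$ ($P = 2 - 5 = -3$)
$I{\left(D \right)} = - \frac{3}{D}$
$I{\left(Y{\left(-5,-2 \right)} \right)} O{\left(3,0 \right)} = - \frac{3}{- \frac{3}{10}} \cdot 0 = \left(-3\right) \left(- \frac{10}{3}\right) 0 = 10 \cdot 0 = 0$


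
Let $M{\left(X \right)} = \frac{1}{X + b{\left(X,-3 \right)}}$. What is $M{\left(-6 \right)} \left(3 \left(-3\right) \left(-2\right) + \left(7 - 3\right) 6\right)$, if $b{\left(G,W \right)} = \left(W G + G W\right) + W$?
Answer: $\frac{14}{9} \approx 1.5556$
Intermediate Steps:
$b{\left(G,W \right)} = W + 2 G W$ ($b{\left(G,W \right)} = \left(G W + G W\right) + W = 2 G W + W = W + 2 G W$)
$M{\left(X \right)} = \frac{1}{-3 - 5 X}$ ($M{\left(X \right)} = \frac{1}{X - 3 \left(1 + 2 X\right)} = \frac{1}{X - \left(3 + 6 X\right)} = \frac{1}{-3 - 5 X}$)
$M{\left(-6 \right)} \left(3 \left(-3\right) \left(-2\right) + \left(7 - 3\right) 6\right) = \frac{3 \left(-3\right) \left(-2\right) + \left(7 - 3\right) 6}{-3 - -30} = \frac{\left(-9\right) \left(-2\right) + 4 \cdot 6}{-3 + 30} = \frac{18 + 24}{27} = \frac{1}{27} \cdot 42 = \frac{14}{9}$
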